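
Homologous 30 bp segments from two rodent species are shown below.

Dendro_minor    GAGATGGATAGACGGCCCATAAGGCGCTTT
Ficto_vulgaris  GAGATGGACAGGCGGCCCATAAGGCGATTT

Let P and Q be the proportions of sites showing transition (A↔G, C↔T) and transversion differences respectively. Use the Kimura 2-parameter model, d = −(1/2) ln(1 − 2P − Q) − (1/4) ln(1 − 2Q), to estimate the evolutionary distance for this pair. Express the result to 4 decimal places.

0.1084

The sequences differ at positions 9 (T/C, transition), 12 (A/G, transition), 27 (C/A, transversion).
Of the 3 differences, 2 transitions and 1 transversion over 30 sites: P = 2/30 = 0.066667, Q = 1/30 = 0.033333.
d = −0.5·ln(0.833333) − 0.25·ln(0.933334) = −0.5·(-0.182322) − 0.25·(-0.068992) = 0.1084.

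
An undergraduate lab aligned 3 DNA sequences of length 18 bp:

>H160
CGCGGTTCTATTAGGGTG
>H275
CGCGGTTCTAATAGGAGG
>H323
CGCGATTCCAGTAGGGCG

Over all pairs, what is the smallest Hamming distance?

Pairwise Hamming distances:
  H160 vs H275: 3
  H160 vs H323: 4
  H275 vs H323: 5
The smallest is 3, between H160 and H275.

3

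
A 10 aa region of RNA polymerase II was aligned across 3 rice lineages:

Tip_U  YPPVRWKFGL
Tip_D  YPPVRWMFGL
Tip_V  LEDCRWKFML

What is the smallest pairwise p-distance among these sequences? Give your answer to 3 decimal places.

0.100

Pairwise Hamming distances:
  Tip_U vs Tip_D: 1
  Tip_U vs Tip_V: 5
  Tip_D vs Tip_V: 6
The smallest is 1 mismatch, between Tip_U and Tip_D; p = 1/10 = 0.100.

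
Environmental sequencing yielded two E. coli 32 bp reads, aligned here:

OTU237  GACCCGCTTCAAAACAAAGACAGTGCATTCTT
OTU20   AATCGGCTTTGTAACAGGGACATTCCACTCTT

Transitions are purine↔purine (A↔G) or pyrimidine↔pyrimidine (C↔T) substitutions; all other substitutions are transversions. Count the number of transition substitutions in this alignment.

Mismatches occur at site 1 (G→A, transition), site 3 (C→T, transition), site 5 (C→G, transversion), site 10 (C→T, transition), site 11 (A→G, transition), site 12 (A→T, transversion), site 17 (A→G, transition), site 18 (A→G, transition), site 23 (G→T, transversion), site 25 (G→C, transversion), site 28 (T→C, transition).
Of the 11 differences, 7 transitions and 4 transversions, so the answer is 7.

7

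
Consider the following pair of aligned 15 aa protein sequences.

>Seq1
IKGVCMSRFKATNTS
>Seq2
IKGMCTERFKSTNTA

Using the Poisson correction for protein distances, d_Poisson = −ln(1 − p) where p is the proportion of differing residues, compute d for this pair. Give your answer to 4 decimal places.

0.4055

The sequences differ at positions 4 (V/M), 6 (M/T), 7 (S/E), 11 (A/S), 15 (S/A).
p = 5/15 = 0.333333.
d = −ln(1 − 0.333333) = −ln(0.666667) = 0.4055.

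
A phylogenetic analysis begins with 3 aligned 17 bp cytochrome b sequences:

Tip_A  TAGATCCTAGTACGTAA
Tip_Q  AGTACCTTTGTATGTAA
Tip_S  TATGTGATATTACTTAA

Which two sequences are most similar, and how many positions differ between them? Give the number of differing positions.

Pairwise Hamming distances:
  Tip_A vs Tip_Q: 7
  Tip_A vs Tip_S: 6
  Tip_Q vs Tip_S: 10
The smallest is 6, between Tip_A and Tip_S.

6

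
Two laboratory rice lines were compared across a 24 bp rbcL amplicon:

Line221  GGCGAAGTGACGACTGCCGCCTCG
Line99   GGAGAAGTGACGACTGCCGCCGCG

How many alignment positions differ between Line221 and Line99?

2

The sequences differ at positions 3 (C/A), 22 (T/G).
That gives 2 mismatches out of 24 aligned sites, so the Hamming distance is 2.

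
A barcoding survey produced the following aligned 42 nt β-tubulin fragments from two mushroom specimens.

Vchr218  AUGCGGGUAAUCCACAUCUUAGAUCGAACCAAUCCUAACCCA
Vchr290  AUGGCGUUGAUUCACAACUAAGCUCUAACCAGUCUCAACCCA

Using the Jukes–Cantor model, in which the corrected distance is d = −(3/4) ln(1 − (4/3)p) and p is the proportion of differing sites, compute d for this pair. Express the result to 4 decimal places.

0.3597

Mismatches occur at site 4 (C/G), site 5 (G/C), site 7 (G/U), site 9 (A/G), site 12 (C/U), site 17 (U/A), site 20 (U/A), site 23 (A/C), site 26 (G/U), site 32 (A/G), site 35 (C/U), site 36 (U/C).
p = 12/42 = 0.285714.
d = −0.75 · ln(1 − (4/3)·0.285714) = −0.75 · ln(0.619048) = −0.75 · (-0.479572) = 0.3597.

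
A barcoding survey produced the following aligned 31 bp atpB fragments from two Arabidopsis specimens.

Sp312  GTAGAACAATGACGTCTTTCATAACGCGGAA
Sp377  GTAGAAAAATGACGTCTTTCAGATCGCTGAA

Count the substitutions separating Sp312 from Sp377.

Mismatches occur at site 7 (C↔A), site 22 (T↔G), site 24 (A↔T), site 28 (G↔T).
That gives 4 mismatches out of 31 aligned sites, so the Hamming distance is 4.

4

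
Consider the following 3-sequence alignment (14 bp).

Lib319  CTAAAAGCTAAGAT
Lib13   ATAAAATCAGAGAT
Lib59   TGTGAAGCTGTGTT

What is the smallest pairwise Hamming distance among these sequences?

Pairwise Hamming distances:
  Lib319 vs Lib13: 4
  Lib319 vs Lib59: 7
  Lib13 vs Lib59: 8
The smallest is 4, between Lib319 and Lib13.

4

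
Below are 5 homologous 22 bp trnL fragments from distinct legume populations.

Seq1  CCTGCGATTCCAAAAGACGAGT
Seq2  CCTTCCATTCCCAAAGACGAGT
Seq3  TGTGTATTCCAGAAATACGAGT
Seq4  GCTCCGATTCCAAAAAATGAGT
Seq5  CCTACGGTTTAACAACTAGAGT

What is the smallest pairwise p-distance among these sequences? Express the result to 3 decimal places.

Pairwise Hamming distances:
  Seq1 vs Seq2: 3
  Seq1 vs Seq3: 9
  Seq1 vs Seq4: 4
  Seq1 vs Seq5: 8
  Seq2 vs Seq3: 10
  Seq2 vs Seq4: 6
  Seq2 vs Seq5: 10
  Seq3 vs Seq4: 11
  Seq3 vs Seq5: 13
  Seq4 vs Seq5: 9
The smallest is 3 mismatches, between Seq1 and Seq2; p = 3/22 = 0.136.

0.136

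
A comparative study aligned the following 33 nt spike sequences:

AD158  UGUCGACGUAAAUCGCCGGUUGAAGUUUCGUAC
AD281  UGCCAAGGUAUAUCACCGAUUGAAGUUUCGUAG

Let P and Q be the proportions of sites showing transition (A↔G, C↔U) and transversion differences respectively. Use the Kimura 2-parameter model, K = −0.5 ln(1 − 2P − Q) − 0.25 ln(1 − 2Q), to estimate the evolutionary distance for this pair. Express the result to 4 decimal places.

0.2529

Differing sites — 3:U/C (Ti); 5:G/A (Ti); 7:C/G (Tv); 11:A/U (Tv); 15:G/A (Ti); 19:G/A (Ti); 33:C/G (Tv).
Of the 7 differences, 4 transitions and 3 transversions over 33 sites: P = 4/33 = 0.121212, Q = 3/33 = 0.090909.
d = −0.5·ln(0.666667) − 0.25·ln(0.818182) = −0.5·(-0.405465) − 0.25·(-0.200670) = 0.2529.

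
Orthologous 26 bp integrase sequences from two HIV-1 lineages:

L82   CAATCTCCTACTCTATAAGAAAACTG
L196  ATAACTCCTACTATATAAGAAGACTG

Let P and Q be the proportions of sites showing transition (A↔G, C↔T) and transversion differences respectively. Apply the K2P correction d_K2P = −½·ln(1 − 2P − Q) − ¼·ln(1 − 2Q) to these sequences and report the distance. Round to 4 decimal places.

Mismatches occur at site 1 (C→A, transversion), site 2 (A→T, transversion), site 4 (T→A, transversion), site 13 (C→A, transversion), site 22 (A→G, transition).
Of the 5 differences, 1 transition and 4 transversions over 26 sites: P = 1/26 = 0.038462, Q = 4/26 = 0.153846.
d = −0.5·ln(0.769230) − 0.25·ln(0.692308) = −0.5·(-0.262365) − 0.25·(-0.367724) = 0.2231.

0.2231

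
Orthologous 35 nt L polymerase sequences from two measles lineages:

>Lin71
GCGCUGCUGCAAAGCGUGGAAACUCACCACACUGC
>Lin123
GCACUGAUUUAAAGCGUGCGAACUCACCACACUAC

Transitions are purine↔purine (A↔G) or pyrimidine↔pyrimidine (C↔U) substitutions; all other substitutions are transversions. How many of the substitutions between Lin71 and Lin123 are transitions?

Mismatches occur at site 3 (G/A, transition), site 7 (C/A, transversion), site 9 (G/U, transversion), site 10 (C/U, transition), site 19 (G/C, transversion), site 20 (A/G, transition), site 34 (G/A, transition).
Of the 7 differences, 4 transitions and 3 transversions, so the answer is 4.

4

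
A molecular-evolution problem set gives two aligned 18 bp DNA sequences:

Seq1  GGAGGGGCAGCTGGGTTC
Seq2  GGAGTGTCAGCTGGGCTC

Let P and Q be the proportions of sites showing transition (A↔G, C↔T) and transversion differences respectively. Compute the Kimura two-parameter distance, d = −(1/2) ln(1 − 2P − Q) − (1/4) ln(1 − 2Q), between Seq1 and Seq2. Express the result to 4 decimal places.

0.1885

The sequences differ at positions 5 (G/T, transversion), 7 (G/T, transversion), 16 (T/C, transition).
Of the 3 differences, 1 transition and 2 transversions over 18 sites: P = 1/18 = 0.055556, Q = 2/18 = 0.111111.
d = −0.5·ln(0.777777) − 0.25·ln(0.777778) = −0.5·(-0.251315) − 0.25·(-0.251314) = 0.1885.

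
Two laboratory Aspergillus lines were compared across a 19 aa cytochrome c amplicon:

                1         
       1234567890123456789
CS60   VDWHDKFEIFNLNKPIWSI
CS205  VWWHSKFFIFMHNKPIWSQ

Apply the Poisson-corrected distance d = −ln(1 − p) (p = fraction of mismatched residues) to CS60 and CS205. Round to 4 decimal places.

The sequences differ at positions 2 (D/W), 5 (D/S), 8 (E/F), 11 (N/M), 12 (L/H), 19 (I/Q).
p = 6/19 = 0.315789.
d = −ln(1 − 0.315789) = −ln(0.684211) = 0.3795.

0.3795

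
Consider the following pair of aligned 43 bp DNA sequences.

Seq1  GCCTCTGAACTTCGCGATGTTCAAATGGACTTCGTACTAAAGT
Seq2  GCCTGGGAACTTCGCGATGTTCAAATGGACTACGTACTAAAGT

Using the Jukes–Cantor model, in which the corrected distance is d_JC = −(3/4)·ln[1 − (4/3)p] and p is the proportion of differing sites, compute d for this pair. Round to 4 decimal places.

Differing sites — 5:C/G; 6:T/G; 32:T/A.
p = 3/43 = 0.069767.
d = −0.75 · ln(1 − (4/3)·0.069767) = −0.75 · ln(0.906977) = −0.75 · (-0.097638) = 0.0732.

0.0732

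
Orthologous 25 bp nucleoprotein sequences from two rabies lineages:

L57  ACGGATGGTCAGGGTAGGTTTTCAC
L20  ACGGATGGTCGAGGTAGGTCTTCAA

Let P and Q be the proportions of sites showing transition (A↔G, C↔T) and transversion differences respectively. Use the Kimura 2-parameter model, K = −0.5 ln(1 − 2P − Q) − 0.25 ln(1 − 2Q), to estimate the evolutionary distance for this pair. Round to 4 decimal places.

0.1851

Differing sites — 11:A/G (Ti); 12:G/A (Ti); 20:T/C (Ti); 25:C/A (Tv).
Of the 4 differences, 3 transitions and 1 transversion over 25 sites: P = 3/25 = 0.120000, Q = 1/25 = 0.040000.
d = −0.5·ln(0.720000) − 0.25·ln(0.920000) = −0.5·(-0.328504) − 0.25·(-0.083382) = 0.1851.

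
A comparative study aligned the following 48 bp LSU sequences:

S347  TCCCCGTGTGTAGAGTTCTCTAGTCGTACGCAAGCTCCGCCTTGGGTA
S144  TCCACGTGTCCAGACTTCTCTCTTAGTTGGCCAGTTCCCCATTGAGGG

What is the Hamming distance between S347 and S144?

16

The sequences differ at positions 4 (C/A), 10 (G/C), 11 (T/C), 15 (G/C), 22 (A/C), 23 (G/T), 25 (C/A), 28 (A/T), 29 (C/G), 32 (A/C), 35 (C/T), 39 (G/C), 41 (C/A), 45 (G/A), 47 (T/G), 48 (A/G).
That gives 16 mismatches out of 48 aligned sites, so the Hamming distance is 16.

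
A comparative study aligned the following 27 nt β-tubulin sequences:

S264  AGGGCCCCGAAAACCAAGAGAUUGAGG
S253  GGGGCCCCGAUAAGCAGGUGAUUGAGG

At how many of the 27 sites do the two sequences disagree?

Mismatches occur at site 1 (A→G), site 11 (A→U), site 14 (C→G), site 17 (A→G), site 19 (A→U).
That gives 5 mismatches out of 27 aligned sites, so the Hamming distance is 5.

5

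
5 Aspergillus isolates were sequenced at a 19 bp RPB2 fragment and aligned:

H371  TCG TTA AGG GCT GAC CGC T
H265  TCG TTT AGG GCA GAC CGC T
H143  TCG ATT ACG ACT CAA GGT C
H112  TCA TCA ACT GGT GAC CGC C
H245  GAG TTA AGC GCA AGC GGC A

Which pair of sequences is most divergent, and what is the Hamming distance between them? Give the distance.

13

Pairwise Hamming distances:
  H371 vs H265: 2
  H371 vs H143: 9
  H371 vs H112: 6
  H371 vs H245: 8
  H265 vs H143: 9
  H265 vs H112: 8
  H265 vs H245: 8
  H143 vs H112: 11
  H143 vs H245: 13
  H112 vs H245: 12
The largest is 13, between H143 and H245.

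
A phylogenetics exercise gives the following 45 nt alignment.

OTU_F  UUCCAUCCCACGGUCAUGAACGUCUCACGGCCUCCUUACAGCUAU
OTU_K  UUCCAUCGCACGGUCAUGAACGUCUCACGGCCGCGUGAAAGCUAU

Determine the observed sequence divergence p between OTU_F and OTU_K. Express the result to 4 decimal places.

0.1111

The sequences differ at positions 8 (C/G), 33 (U/G), 35 (C/G), 37 (U/G), 39 (C/A).
There are 5 differences over 45 sites, so p = 5/45 = 0.1111.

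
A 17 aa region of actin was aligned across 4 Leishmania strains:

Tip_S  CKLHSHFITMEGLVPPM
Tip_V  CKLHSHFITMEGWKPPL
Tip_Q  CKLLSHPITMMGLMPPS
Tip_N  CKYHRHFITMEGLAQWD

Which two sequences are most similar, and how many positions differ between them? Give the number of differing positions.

3

Pairwise Hamming distances:
  Tip_S vs Tip_V: 3
  Tip_S vs Tip_Q: 5
  Tip_S vs Tip_N: 6
  Tip_V vs Tip_Q: 6
  Tip_V vs Tip_N: 7
  Tip_Q vs Tip_N: 9
The smallest is 3, between Tip_S and Tip_V.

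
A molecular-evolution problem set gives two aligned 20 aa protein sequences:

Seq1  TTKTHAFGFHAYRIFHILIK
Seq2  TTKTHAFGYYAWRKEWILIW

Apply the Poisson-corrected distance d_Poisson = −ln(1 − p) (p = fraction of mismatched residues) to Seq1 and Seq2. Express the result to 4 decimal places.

Mismatches occur at site 9 (F↔Y), site 10 (H↔Y), site 12 (Y↔W), site 14 (I↔K), site 15 (F↔E), site 16 (H↔W), site 20 (K↔W).
p = 7/20 = 0.350000.
d = −ln(1 − 0.350000) = −ln(0.650000) = 0.4308.

0.4308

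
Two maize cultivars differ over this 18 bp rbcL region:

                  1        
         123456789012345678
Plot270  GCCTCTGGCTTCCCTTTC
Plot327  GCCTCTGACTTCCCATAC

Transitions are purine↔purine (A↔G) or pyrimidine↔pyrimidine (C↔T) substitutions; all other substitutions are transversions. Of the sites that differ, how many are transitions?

1

The sequences differ at positions 8 (G/A, transition), 15 (T/A, transversion), 17 (T/A, transversion).
Of the 3 differences, 1 transition and 2 transversions, so the answer is 1.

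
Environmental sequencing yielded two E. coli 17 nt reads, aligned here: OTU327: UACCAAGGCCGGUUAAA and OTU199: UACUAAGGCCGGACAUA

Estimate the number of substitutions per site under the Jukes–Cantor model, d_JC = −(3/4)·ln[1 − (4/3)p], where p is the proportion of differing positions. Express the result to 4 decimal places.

0.2824

Differing sites — 4:C/U; 13:U/A; 14:U/C; 16:A/U.
p = 4/17 = 0.235294.
d = −0.75 · ln(1 − (4/3)·0.235294) = −0.75 · ln(0.686275) = −0.75 · (-0.376477) = 0.2824.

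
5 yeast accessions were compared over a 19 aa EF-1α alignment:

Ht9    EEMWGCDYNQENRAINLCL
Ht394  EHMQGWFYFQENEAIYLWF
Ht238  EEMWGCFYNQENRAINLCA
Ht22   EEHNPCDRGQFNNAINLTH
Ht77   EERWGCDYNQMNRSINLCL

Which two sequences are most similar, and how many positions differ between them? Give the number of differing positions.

Pairwise Hamming distances:
  Ht9 vs Ht394: 9
  Ht9 vs Ht238: 2
  Ht9 vs Ht22: 9
  Ht9 vs Ht77: 3
  Ht394 vs Ht238: 8
  Ht394 vs Ht22: 13
  Ht394 vs Ht77: 12
  Ht238 vs Ht22: 10
  Ht238 vs Ht77: 5
  Ht22 vs Ht77: 10
The smallest is 2, between Ht9 and Ht238.

2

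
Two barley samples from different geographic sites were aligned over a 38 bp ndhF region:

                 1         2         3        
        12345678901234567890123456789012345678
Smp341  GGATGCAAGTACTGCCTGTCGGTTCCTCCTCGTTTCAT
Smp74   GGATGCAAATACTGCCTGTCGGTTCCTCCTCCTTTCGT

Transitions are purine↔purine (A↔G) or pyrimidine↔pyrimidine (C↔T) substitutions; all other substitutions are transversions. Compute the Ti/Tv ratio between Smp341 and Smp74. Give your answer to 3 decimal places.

The sequences differ at positions 9 (G/A, transition), 32 (G/C, transversion), 37 (A/G, transition).
Of the 3 differences, 2 transitions and 1 transversion, so Ti/Tv = 2/1 = 2.000.

2.000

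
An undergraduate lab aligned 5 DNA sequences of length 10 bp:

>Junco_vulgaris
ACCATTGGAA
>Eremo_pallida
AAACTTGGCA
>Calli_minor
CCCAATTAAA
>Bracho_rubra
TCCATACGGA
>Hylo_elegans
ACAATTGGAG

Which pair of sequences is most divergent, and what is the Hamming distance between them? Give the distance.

8

Pairwise Hamming distances:
  Junco_vulgaris vs Eremo_pallida: 4
  Junco_vulgaris vs Calli_minor: 4
  Junco_vulgaris vs Bracho_rubra: 4
  Junco_vulgaris vs Hylo_elegans: 2
  Eremo_pallida vs Calli_minor: 8
  Eremo_pallida vs Bracho_rubra: 7
  Eremo_pallida vs Hylo_elegans: 4
  Calli_minor vs Bracho_rubra: 6
  Calli_minor vs Hylo_elegans: 6
  Bracho_rubra vs Hylo_elegans: 6
The largest is 8, between Eremo_pallida and Calli_minor.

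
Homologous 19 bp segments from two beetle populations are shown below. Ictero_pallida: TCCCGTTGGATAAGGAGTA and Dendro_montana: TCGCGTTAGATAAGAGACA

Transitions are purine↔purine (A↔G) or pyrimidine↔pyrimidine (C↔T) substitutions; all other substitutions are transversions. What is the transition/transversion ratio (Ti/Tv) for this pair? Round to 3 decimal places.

Differing sites — 3:C/G (Tv); 8:G/A (Ti); 15:G/A (Ti); 16:A/G (Ti); 17:G/A (Ti); 18:T/C (Ti).
Of the 6 differences, 5 transitions and 1 transversion, so Ti/Tv = 5/1 = 5.000.

5.000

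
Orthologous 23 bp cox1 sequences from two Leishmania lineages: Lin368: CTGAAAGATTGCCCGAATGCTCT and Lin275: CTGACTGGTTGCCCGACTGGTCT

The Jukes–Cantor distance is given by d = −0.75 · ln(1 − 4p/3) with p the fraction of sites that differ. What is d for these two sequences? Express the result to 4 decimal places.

0.2567

Differing sites — 5:A/C; 6:A/T; 8:A/G; 17:A/C; 20:C/G.
p = 5/23 = 0.217391.
d = −0.75 · ln(1 − (4/3)·0.217391) = −0.75 · ln(0.710145) = −0.75 · (-0.342286) = 0.2567.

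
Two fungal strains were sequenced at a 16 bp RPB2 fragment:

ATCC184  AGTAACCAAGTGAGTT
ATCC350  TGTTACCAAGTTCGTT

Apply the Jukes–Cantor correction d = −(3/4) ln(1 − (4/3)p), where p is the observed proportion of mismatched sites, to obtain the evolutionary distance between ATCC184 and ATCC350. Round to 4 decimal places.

The sequences differ at positions 1 (A/T), 4 (A/T), 12 (G/T), 13 (A/C).
p = 4/16 = 0.250000.
d = −0.75 · ln(1 − (4/3)·0.250000) = −0.75 · ln(0.666667) = −0.75 · (-0.405465) = 0.3041.

0.3041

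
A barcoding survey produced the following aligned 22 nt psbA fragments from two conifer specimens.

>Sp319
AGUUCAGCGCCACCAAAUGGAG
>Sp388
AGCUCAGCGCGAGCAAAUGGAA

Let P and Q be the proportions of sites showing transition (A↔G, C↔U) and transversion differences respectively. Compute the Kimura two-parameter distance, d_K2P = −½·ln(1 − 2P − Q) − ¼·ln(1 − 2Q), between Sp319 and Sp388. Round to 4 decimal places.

0.2094

Differing sites — 3:U/C (Ti); 11:C/G (Tv); 13:C/G (Tv); 22:G/A (Ti).
Of the 4 differences, 2 transitions and 2 transversions over 22 sites: P = 2/22 = 0.090909, Q = 2/22 = 0.090909.
d = −0.5·ln(0.727273) − 0.25·ln(0.818182) = −0.5·(-0.318453) − 0.25·(-0.200670) = 0.2094.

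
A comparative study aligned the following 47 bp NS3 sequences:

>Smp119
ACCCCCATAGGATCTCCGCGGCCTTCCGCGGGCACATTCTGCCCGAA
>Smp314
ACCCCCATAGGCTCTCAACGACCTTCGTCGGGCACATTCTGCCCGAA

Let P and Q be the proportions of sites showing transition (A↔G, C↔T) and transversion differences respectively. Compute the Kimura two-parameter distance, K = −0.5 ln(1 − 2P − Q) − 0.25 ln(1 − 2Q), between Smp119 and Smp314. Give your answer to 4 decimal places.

The sequences differ at positions 12 (A/C, transversion), 17 (C/A, transversion), 18 (G/A, transition), 21 (G/A, transition), 27 (C/G, transversion), 28 (G/T, transversion).
Of the 6 differences, 2 transitions and 4 transversions over 47 sites: P = 2/47 = 0.042553, Q = 4/47 = 0.085106.
d = −0.5·ln(0.829788) − 0.25·ln(0.829788) = −0.5·(-0.186585) − 0.25·(-0.186585) = 0.1399.

0.1399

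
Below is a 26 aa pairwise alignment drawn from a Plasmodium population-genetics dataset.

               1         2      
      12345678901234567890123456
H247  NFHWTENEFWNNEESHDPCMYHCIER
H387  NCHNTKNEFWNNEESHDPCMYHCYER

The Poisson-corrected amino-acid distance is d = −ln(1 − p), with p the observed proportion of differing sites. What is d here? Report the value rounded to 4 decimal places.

0.1671

Mismatches occur at site 2 (F↔C), site 4 (W↔N), site 6 (E↔K), site 24 (I↔Y).
p = 4/26 = 0.153846.
d = −ln(1 − 0.153846) = −ln(0.846154) = 0.1671.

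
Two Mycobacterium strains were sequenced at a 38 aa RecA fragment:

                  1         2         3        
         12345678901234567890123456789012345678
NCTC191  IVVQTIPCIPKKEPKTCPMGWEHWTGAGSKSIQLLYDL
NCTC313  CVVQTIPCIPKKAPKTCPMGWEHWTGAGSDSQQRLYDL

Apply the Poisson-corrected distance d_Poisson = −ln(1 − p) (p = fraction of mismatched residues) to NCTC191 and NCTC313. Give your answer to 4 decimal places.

0.1411

Mismatches occur at site 1 (I→C), site 13 (E→A), site 30 (K→D), site 32 (I→Q), site 34 (L→R).
p = 5/38 = 0.131579.
d = −ln(1 − 0.131579) = −ln(0.868421) = 0.1411.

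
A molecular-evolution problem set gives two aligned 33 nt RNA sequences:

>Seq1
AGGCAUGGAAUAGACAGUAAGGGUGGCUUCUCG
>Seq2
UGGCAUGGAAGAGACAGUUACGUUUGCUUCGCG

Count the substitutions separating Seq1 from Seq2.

The sequences differ at positions 1 (A/U), 11 (U/G), 19 (A/U), 21 (G/C), 23 (G/U), 25 (G/U), 31 (U/G).
That gives 7 mismatches out of 33 aligned sites, so the Hamming distance is 7.

7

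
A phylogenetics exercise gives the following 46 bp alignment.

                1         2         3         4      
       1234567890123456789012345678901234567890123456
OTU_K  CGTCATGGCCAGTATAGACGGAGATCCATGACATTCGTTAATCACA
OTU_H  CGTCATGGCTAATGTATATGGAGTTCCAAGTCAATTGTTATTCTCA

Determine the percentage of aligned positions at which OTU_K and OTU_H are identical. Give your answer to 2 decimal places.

The sequences differ at positions 10 (C/T), 12 (G/A), 14 (A/G), 17 (G/T), 19 (C/T), 24 (A/T), 29 (T/A), 31 (A/T), 34 (T/A), 36 (C/T), 41 (A/T), 44 (A/T).
34 of the 46 sites match, so the percent identity is 34/46 × 100 = 73.91%.

73.91%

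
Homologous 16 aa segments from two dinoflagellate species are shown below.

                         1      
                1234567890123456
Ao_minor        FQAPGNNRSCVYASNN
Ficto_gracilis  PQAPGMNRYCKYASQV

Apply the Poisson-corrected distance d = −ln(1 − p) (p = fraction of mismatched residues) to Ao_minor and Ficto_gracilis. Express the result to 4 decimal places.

0.4700

Mismatches occur at site 1 (F→P), site 6 (N→M), site 9 (S→Y), site 11 (V→K), site 15 (N→Q), site 16 (N→V).
p = 6/16 = 0.375000.
d = −ln(1 − 0.375000) = −ln(0.625000) = 0.4700.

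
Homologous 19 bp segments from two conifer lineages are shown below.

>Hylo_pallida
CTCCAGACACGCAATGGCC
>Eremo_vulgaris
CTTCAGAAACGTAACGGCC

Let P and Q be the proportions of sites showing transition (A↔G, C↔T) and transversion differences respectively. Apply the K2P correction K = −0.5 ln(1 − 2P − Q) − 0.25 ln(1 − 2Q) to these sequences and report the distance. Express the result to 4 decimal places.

0.2576

The sequences differ at positions 3 (C/T, transition), 8 (C/A, transversion), 12 (C/T, transition), 15 (T/C, transition).
Of the 4 differences, 3 transitions and 1 transversion over 19 sites: P = 3/19 = 0.157895, Q = 1/19 = 0.052632.
d = −0.5·ln(0.631578) − 0.25·ln(0.894736) = −0.5·(-0.459534) − 0.25·(-0.111227) = 0.2576.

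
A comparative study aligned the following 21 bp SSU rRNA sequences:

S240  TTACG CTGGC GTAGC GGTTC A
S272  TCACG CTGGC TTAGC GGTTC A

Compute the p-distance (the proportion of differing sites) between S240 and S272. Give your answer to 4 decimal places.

0.0952

Mismatches occur at site 2 (T→C), site 11 (G→T).
There are 2 differences over 21 sites, so p = 2/21 = 0.0952.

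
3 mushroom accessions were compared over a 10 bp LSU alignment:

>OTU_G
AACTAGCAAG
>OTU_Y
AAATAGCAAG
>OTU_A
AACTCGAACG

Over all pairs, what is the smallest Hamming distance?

Pairwise Hamming distances:
  OTU_G vs OTU_Y: 1
  OTU_G vs OTU_A: 3
  OTU_Y vs OTU_A: 4
The smallest is 1, between OTU_G and OTU_Y.

1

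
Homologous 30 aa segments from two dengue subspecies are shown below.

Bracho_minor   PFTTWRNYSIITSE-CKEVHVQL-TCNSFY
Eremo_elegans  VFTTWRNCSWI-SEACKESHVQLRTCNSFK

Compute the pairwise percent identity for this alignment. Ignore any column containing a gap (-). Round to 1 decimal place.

Excluding the 3 gap columns leaves 27 comparable sites.
The sequences differ at positions 1 (P/V), 8 (Y/C), 10 (I/W), 19 (V/S), 30 (Y/K).
22 of the 27 comparable sites match, so the percent identity is 22/27 × 100 = 81.5%.

81.5%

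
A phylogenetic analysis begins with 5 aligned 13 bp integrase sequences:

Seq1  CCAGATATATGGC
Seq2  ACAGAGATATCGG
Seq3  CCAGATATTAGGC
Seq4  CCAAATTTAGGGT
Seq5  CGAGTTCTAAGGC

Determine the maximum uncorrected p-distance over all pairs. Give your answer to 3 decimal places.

0.615

Pairwise Hamming distances:
  Seq1 vs Seq2: 4
  Seq1 vs Seq3: 2
  Seq1 vs Seq4: 4
  Seq1 vs Seq5: 4
  Seq2 vs Seq3: 6
  Seq2 vs Seq4: 7
  Seq2 vs Seq5: 8
  Seq3 vs Seq4: 5
  Seq3 vs Seq5: 4
  Seq4 vs Seq5: 6
The largest is 8 mismatches, between Seq2 and Seq5; p = 8/13 = 0.615.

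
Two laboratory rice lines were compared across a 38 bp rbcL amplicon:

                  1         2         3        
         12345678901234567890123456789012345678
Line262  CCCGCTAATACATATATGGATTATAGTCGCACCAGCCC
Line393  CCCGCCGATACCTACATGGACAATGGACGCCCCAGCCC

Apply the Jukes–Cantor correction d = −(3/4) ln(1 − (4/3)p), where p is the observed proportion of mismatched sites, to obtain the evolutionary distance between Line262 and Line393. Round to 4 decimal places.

0.2846

Mismatches occur at site 6 (T↔C), site 7 (A↔G), site 12 (A↔C), site 15 (T↔C), site 21 (T↔C), site 22 (T↔A), site 25 (A↔G), site 27 (T↔A), site 31 (A↔C).
p = 9/38 = 0.236842.
d = −0.75 · ln(1 − (4/3)·0.236842) = −0.75 · ln(0.684211) = −0.75 · (-0.379489) = 0.2846.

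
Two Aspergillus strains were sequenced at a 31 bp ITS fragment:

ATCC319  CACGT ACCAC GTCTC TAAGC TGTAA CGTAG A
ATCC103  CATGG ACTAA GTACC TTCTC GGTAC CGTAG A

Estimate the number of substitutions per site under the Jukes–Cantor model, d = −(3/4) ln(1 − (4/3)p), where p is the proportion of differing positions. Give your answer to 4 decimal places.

Mismatches occur at site 3 (C↔T), site 5 (T↔G), site 8 (C↔T), site 10 (C↔A), site 13 (C↔A), site 14 (T↔C), site 17 (A↔T), site 18 (A↔C), site 19 (G↔T), site 21 (T↔G), site 25 (A↔C).
p = 11/31 = 0.354839.
d = −0.75 · ln(1 − (4/3)·0.354839) = −0.75 · ln(0.526881) = −0.75 · (-0.640781) = 0.4806.

0.4806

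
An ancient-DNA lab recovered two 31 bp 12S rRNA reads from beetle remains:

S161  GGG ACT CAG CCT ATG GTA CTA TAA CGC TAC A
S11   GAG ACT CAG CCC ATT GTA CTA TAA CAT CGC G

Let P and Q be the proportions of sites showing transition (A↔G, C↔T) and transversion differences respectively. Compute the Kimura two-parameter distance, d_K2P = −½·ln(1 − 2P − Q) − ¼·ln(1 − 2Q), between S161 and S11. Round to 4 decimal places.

The sequences differ at positions 2 (G/A, transition), 12 (T/C, transition), 15 (G/T, transversion), 26 (G/A, transition), 27 (C/T, transition), 28 (T/C, transition), 29 (A/G, transition), 31 (A/G, transition).
Of the 8 differences, 7 transitions and 1 transversion over 31 sites: P = 7/31 = 0.225806, Q = 1/31 = 0.032258.
d = −0.5·ln(0.516130) − 0.25·ln(0.935484) = −0.5·(-0.661397) − 0.25·(-0.066691) = 0.3474.

0.3474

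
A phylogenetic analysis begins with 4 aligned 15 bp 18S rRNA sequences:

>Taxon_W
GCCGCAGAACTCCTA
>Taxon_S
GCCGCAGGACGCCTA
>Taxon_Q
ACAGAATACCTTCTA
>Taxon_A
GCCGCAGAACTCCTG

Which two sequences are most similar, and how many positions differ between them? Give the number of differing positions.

Pairwise Hamming distances:
  Taxon_W vs Taxon_S: 2
  Taxon_W vs Taxon_Q: 6
  Taxon_W vs Taxon_A: 1
  Taxon_S vs Taxon_Q: 8
  Taxon_S vs Taxon_A: 3
  Taxon_Q vs Taxon_A: 7
The smallest is 1, between Taxon_W and Taxon_A.

1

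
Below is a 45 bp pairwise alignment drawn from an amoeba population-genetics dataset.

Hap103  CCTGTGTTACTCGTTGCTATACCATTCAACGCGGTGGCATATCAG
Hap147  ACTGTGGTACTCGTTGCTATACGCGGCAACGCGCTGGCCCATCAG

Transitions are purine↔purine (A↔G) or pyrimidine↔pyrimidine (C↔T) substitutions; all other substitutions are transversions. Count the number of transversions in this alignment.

8

Differing sites — 1:C/A (Tv); 7:T/G (Tv); 23:C/G (Tv); 24:A/C (Tv); 25:T/G (Tv); 26:T/G (Tv); 34:G/C (Tv); 39:A/C (Tv); 40:T/C (Ti).
Of the 9 differences, 1 transition and 8 transversions, so the answer is 8.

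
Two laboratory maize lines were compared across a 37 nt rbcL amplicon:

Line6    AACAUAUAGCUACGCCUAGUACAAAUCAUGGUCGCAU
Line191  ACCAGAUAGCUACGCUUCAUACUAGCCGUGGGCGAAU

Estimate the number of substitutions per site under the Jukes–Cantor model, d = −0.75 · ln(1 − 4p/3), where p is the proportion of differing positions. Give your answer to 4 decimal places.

The sequences differ at positions 2 (A/C), 5 (U/G), 16 (C/U), 18 (A/C), 19 (G/A), 23 (A/U), 25 (A/G), 26 (U/C), 28 (A/G), 32 (U/G), 35 (C/A).
p = 11/37 = 0.297297.
d = −0.75 · ln(1 − (4/3)·0.297297) = −0.75 · ln(0.603604) = −0.75 · (-0.504837) = 0.3786.

0.3786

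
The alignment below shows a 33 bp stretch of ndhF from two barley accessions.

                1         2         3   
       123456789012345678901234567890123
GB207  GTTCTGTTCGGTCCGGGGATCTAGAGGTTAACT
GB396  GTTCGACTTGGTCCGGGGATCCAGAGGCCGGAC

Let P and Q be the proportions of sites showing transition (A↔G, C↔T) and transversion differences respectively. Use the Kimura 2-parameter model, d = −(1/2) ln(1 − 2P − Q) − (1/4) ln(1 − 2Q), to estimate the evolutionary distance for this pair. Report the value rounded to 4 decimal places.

Differing sites — 5:T/G (Tv); 6:G/A (Ti); 7:T/C (Ti); 9:C/T (Ti); 22:T/C (Ti); 28:T/C (Ti); 29:T/C (Ti); 30:A/G (Ti); 31:A/G (Ti); 32:C/A (Tv); 33:T/C (Ti).
Of the 11 differences, 9 transitions and 2 transversions over 33 sites: P = 9/33 = 0.272727, Q = 2/33 = 0.060606.
d = −0.5·ln(0.393940) − 0.25·ln(0.878788) = −0.5·(-0.931557) − 0.25·(-0.129212) = 0.4981.

0.4981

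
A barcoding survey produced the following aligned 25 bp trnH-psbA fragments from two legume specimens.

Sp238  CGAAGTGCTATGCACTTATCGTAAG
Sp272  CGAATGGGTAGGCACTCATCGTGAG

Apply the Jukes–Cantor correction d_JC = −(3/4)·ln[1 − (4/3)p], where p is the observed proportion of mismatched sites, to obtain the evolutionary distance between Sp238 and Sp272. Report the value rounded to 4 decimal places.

0.2892

The sequences differ at positions 5 (G/T), 6 (T/G), 8 (C/G), 11 (T/G), 17 (T/C), 23 (A/G).
p = 6/25 = 0.240000.
d = −0.75 · ln(1 − (4/3)·0.240000) = −0.75 · ln(0.680000) = −0.75 · (-0.385662) = 0.2892.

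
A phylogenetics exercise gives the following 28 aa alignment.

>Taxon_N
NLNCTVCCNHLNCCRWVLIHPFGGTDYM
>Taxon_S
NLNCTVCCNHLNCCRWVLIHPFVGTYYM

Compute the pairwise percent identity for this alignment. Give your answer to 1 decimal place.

The sequences differ at positions 23 (G/V), 26 (D/Y).
26 of the 28 sites match, so the percent identity is 26/28 × 100 = 92.9%.

92.9%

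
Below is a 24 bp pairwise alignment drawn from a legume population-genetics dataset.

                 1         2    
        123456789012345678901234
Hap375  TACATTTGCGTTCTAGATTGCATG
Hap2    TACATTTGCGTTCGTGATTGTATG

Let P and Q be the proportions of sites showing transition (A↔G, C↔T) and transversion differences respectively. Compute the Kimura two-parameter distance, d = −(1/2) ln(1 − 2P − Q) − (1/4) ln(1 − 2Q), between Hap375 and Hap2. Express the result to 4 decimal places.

Differing sites — 14:T/G (Tv); 15:A/T (Tv); 21:C/T (Ti).
Of the 3 differences, 1 transition and 2 transversions over 24 sites: P = 1/24 = 0.041667, Q = 2/24 = 0.083333.
d = −0.5·ln(0.833333) − 0.25·ln(0.833334) = −0.5·(-0.182322) − 0.25·(-0.182321) = 0.1367.

0.1367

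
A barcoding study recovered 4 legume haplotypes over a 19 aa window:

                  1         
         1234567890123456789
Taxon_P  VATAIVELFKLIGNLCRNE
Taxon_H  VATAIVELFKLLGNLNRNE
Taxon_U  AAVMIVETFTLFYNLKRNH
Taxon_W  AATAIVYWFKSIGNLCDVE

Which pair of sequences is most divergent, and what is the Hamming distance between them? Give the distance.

Pairwise Hamming distances:
  Taxon_P vs Taxon_H: 2
  Taxon_P vs Taxon_U: 9
  Taxon_P vs Taxon_W: 6
  Taxon_H vs Taxon_U: 9
  Taxon_H vs Taxon_W: 8
  Taxon_U vs Taxon_W: 12
The largest is 12, between Taxon_U and Taxon_W.

12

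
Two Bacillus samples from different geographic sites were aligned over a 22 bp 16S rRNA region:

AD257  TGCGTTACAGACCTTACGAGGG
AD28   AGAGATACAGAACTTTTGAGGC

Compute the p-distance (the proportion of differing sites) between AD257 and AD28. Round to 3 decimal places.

Mismatches occur at site 1 (T→A), site 3 (C→A), site 5 (T→A), site 12 (C→A), site 16 (A→T), site 17 (C→T), site 22 (G→C).
There are 7 differences over 22 sites, so p = 7/22 = 0.318.

0.318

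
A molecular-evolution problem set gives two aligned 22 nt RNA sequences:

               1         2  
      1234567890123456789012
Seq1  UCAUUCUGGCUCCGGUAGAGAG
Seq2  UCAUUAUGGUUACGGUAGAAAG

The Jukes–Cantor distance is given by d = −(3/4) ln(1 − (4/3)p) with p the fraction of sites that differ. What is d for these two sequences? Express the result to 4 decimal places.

The sequences differ at positions 6 (C/A), 10 (C/U), 12 (C/A), 20 (G/A).
p = 4/22 = 0.181818.
d = −0.75 · ln(1 − (4/3)·0.181818) = −0.75 · ln(0.757576) = −0.75 · (-0.277631) = 0.2082.

0.2082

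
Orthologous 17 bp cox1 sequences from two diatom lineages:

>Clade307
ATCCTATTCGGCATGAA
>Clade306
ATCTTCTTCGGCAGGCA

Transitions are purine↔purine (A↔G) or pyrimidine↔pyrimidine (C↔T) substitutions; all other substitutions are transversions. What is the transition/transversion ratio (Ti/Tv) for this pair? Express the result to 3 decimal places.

Differing sites — 4:C/T (Ti); 6:A/C (Tv); 14:T/G (Tv); 16:A/C (Tv).
Of the 4 differences, 1 transition and 3 transversions, so Ti/Tv = 1/3 = 0.333.

0.333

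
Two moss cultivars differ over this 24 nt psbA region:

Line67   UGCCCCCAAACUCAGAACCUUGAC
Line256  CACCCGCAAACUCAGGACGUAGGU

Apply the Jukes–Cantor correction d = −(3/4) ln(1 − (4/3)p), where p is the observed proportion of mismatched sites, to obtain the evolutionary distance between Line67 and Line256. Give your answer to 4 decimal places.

Differing sites — 1:U/C; 2:G/A; 6:C/G; 16:A/G; 19:C/G; 21:U/A; 23:A/G; 24:C/U.
p = 8/24 = 0.333333.
d = −0.75 · ln(1 − (4/3)·0.333333) = −0.75 · ln(0.555556) = −0.75 · (-0.587786) = 0.4408.

0.4408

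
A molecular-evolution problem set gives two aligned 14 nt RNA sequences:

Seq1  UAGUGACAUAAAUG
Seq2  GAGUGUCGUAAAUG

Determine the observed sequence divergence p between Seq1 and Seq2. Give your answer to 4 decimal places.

0.2143

Differing sites — 1:U/G; 6:A/U; 8:A/G.
There are 3 differences over 14 sites, so p = 3/14 = 0.2143.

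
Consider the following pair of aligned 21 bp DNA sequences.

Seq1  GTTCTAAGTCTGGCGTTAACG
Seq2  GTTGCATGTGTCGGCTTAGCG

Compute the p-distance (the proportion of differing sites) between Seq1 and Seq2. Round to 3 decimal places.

0.381

Mismatches occur at site 4 (C/G), site 5 (T/C), site 7 (A/T), site 10 (C/G), site 12 (G/C), site 14 (C/G), site 15 (G/C), site 19 (A/G).
There are 8 differences over 21 sites, so p = 8/21 = 0.381.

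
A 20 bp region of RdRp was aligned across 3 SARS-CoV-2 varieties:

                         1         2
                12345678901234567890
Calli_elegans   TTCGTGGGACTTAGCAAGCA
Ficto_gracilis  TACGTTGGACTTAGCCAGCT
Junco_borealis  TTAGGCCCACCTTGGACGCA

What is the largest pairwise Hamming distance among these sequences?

12

Pairwise Hamming distances:
  Calli_elegans vs Ficto_gracilis: 4
  Calli_elegans vs Junco_borealis: 9
  Ficto_gracilis vs Junco_borealis: 12
The largest is 12, between Ficto_gracilis and Junco_borealis.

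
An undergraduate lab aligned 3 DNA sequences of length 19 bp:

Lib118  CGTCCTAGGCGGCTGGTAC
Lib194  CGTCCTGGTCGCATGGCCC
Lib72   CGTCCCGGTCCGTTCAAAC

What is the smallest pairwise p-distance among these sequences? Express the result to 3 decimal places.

Pairwise Hamming distances:
  Lib118 vs Lib194: 6
  Lib118 vs Lib72: 8
  Lib194 vs Lib72: 8
The smallest is 6 mismatches, between Lib118 and Lib194; p = 6/19 = 0.316.

0.316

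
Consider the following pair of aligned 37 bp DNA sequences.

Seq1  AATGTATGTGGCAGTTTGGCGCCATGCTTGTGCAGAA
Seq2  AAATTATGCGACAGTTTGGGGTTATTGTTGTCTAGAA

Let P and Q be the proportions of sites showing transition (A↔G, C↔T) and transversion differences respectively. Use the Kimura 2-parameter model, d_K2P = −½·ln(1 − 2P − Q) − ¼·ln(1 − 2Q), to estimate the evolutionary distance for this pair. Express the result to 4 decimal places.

0.3812

Differing sites — 3:T/A (Tv); 4:G/T (Tv); 9:T/C (Ti); 11:G/A (Ti); 20:C/G (Tv); 22:C/T (Ti); 23:C/T (Ti); 26:G/T (Tv); 27:C/G (Tv); 32:G/C (Tv); 33:C/T (Ti).
Of the 11 differences, 5 transitions and 6 transversions over 37 sites: P = 5/37 = 0.135135, Q = 6/37 = 0.162162.
d = −0.5·ln(0.567568) − 0.25·ln(0.675676) = −0.5·(-0.566395) − 0.25·(-0.392042) = 0.3812.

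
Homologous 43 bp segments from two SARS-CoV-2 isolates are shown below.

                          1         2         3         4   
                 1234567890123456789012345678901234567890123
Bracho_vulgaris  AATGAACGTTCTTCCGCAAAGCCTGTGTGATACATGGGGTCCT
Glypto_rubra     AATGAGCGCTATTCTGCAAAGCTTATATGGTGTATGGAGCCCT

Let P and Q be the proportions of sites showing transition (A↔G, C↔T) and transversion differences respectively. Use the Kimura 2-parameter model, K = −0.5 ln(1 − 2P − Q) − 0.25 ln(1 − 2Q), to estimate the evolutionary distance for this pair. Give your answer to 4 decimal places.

0.3946

The sequences differ at positions 6 (A/G, transition), 9 (T/C, transition), 11 (C/A, transversion), 15 (C/T, transition), 23 (C/T, transition), 25 (G/A, transition), 27 (G/A, transition), 30 (A/G, transition), 32 (A/G, transition), 33 (C/T, transition), 38 (G/A, transition), 40 (T/C, transition).
Of the 12 differences, 11 transitions and 1 transversion over 43 sites: P = 11/43 = 0.255814, Q = 1/43 = 0.023256.
d = −0.5·ln(0.465116) − 0.25·ln(0.953488) = −0.5·(-0.765468) − 0.25·(-0.047628) = 0.3946.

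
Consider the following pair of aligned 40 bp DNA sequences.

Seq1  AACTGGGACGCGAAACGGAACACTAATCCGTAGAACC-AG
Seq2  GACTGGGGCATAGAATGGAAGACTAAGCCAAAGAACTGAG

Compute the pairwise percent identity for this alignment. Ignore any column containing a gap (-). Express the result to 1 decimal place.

69.2%

Excluding the 1 gap column leaves 39 comparable sites.
Differing sites — 1:A/G; 8:A/G; 10:G/A; 11:C/T; 12:G/A; 13:A/G; 16:C/T; 21:C/G; 27:T/G; 30:G/A; 31:T/A; 37:C/T.
27 of the 39 comparable sites match, so the percent identity is 27/39 × 100 = 69.2%.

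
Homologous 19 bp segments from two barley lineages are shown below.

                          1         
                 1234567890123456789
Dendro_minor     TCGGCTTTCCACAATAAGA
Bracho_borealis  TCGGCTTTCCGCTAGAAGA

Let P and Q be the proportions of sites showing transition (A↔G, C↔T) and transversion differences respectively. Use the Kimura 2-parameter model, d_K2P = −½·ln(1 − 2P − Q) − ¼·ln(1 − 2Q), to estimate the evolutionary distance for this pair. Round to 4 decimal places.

Mismatches occur at site 11 (A→G, transition), site 13 (A→T, transversion), site 15 (T→G, transversion).
Of the 3 differences, 1 transition and 2 transversions over 19 sites: P = 1/19 = 0.052632, Q = 2/19 = 0.105263.
d = −0.5·ln(0.789473) − 0.25·ln(0.789474) = −0.5·(-0.236390) − 0.25·(-0.236388) = 0.1773.

0.1773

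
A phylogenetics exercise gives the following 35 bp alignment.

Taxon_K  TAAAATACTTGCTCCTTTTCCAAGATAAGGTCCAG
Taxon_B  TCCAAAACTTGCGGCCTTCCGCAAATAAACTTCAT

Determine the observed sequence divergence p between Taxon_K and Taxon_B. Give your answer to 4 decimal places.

0.4000

The sequences differ at positions 2 (A/C), 3 (A/C), 6 (T/A), 13 (T/G), 14 (C/G), 16 (T/C), 19 (T/C), 21 (C/G), 22 (A/C), 24 (G/A), 29 (G/A), 30 (G/C), 32 (C/T), 35 (G/T).
There are 14 differences over 35 sites, so p = 14/35 = 0.4000.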